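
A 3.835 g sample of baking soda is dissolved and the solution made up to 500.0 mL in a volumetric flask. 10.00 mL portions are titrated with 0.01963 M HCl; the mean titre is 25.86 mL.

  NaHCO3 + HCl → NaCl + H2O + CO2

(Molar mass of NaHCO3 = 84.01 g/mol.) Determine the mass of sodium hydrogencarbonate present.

n(HCl) per titration = 0.02586 × 0.01963 = 5.076 × 10^-4 mol
n(NaHCO3) in each aliquot = 5.076 × 10^-4 mol (1:1 ratio)
n(NaHCO3) in the whole flask = 5.076 × 10^-4 × 500.0/10.00 = 0.02538 mol
mass of NaHCO3 = 0.02538 × 84.01 = 2.132 g

2.132 g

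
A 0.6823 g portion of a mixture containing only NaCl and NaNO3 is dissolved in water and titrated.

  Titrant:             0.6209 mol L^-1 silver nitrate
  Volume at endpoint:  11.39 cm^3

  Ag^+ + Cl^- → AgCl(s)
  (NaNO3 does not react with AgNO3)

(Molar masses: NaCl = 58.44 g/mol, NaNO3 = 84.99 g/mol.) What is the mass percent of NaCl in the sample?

n(AgNO3) = 0.01139 × 0.6209 = 7.072 × 10^-3 mol
Let x = n(NaCl), y = n(NaNO3).
Titrant: 1x = 7.072 × 10^-3;  mass: 58.44x + 84.99y = 0.6823
Solving, x = 7.072 × 10^-3 mol, y = 3.165 × 10^-3 mol
mass of NaCl = 7.072 × 10^-3 × 58.44 = 0.4133 g
% NaCl = 0.4133 / 0.6823 × 100 = 60.57 %

60.57 %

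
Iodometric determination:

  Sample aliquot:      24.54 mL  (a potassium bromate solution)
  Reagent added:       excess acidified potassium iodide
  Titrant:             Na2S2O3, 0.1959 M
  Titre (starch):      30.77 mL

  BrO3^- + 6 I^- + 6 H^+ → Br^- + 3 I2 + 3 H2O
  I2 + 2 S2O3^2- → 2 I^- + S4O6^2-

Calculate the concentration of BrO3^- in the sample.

0.04094 M

n(S2O3^2-) = 0.03077 × 0.1959 = 6.028 × 10^-3 mol
n(I2) = n(S2O3^2-)/2 = 3.014 × 10^-3 mol
From the 1:3 ratio, n(BrO3^-) in the aliquot = 1/3 × 3.014 × 10^-3 = 1.005 × 10^-3 mol
[BrO3^-] = 1.005 × 10^-3 / 0.02454 = 0.04094 mol/L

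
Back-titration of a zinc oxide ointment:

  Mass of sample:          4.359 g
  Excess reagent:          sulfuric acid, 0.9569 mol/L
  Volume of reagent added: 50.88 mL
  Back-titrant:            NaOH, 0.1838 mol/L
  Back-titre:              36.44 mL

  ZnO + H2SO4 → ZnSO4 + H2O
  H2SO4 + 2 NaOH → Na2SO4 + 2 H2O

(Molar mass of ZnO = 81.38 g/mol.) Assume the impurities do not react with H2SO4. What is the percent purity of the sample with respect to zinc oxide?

n(H2SO4) added = 0.05088 × 0.9569 = 0.04869 mol
n(NaOH) used in back-titration = 0.03644 × 0.1838 = 6.698 × 10^-3 mol
From the 1:2 ratio, n(H2SO4) left over = 1/2 × 6.698 × 10^-3 = 3.349 × 10^-3 mol
n(H2SO4) consumed by analyte = 0.04869 − 3.349 × 10^-3 = 0.04534 mol
n(ZnO) = 0.04534 mol (1:1 ratio)
mass of ZnO = 0.04534 × 81.38 = 3.690 g
% ZnO = 3.690 / 4.359 × 100 = 84.64 %

84.64 %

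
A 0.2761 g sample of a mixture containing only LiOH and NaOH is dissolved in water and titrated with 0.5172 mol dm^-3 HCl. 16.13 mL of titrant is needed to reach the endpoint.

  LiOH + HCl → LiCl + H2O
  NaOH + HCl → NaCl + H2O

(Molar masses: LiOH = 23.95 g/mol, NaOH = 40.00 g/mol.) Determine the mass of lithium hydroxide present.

n(HCl) = 0.01613 × 0.5172 = 8.342 × 10^-3 mol
Let x = n(LiOH), y = n(NaOH).
Titrant: 1x + 1y = 8.342 × 10^-3;  mass: 23.95x + 40.00y = 0.2761
Solving, x = 3.589 × 10^-3 mol, y = 4.754 × 10^-3 mol
mass of LiOH = 3.589 × 10^-3 × 23.95 = 0.08595 g

0.08595 g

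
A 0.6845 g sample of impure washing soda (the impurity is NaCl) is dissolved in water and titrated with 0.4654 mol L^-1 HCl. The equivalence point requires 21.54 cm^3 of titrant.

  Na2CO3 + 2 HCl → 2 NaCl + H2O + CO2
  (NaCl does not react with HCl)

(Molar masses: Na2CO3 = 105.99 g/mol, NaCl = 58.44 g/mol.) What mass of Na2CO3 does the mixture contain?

n(HCl) = 0.02154 × 0.4654 = 0.01002 mol
Let x = n(Na2CO3), y = n(NaCl).
Titrant: 2x = 0.01002;  mass: 105.99x + 58.44y = 0.6845
Solving, x = 5.012 × 10^-3 mol, y = 2.622 × 10^-3 mol
mass of Na2CO3 = 5.012 × 10^-3 × 105.99 = 0.5313 g

0.5313 g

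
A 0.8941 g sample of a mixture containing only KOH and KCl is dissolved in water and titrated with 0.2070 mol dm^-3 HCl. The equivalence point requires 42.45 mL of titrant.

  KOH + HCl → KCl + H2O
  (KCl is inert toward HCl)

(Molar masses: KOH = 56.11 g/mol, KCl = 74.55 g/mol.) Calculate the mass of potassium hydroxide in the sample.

0.4930 g

n(HCl) = 0.04245 × 0.2070 = 8.787 × 10^-3 mol
Let x = n(KOH), y = n(KCl).
Titrant: 1x = 8.787 × 10^-3;  mass: 56.11x + 74.55y = 0.8941
Solving, x = 8.787 × 10^-3 mol, y = 5.380 × 10^-3 mol
mass of KOH = 8.787 × 10^-3 × 56.11 = 0.4930 g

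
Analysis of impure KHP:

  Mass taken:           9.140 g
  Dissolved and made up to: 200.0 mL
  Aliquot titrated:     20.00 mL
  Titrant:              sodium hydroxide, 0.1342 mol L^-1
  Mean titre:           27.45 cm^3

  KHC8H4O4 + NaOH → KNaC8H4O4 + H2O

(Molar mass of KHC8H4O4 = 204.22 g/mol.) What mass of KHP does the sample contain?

7.523 g

n(NaOH) per titration = 0.02745 × 0.1342 = 3.684 × 10^-3 mol
n(KHC8H4O4) in each aliquot = 3.684 × 10^-3 mol (1:1 ratio)
n(KHC8H4O4) in the whole flask = 3.684 × 10^-3 × 200.0/20.00 = 0.03684 mol
mass of KHC8H4O4 = 0.03684 × 204.22 = 7.523 g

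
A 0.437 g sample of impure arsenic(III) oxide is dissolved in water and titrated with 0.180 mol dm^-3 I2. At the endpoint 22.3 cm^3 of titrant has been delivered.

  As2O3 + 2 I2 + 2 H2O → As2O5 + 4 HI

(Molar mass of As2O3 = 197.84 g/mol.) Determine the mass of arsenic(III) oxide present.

0.397 g

n(I2) = 0.0223 L × 0.180 mol/L = 4.01 × 10^-3 mol
From the 1:2 ratio, n(As2O3) = 1/2 × 4.01 × 10^-3 = 2.01 × 10^-3 mol
mass of As2O3 = 2.01 × 10^-3 × 197.84 g/mol = 0.397 g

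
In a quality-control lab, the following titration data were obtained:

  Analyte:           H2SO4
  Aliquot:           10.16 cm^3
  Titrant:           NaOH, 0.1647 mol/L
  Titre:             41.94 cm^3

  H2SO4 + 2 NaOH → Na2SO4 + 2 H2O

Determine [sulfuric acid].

n(NaOH) = 0.04194 L × 0.1647 mol/L = 6.908 × 10^-3 mol
From the 1:2 mole ratio, n(H2SO4) = 1/2 × 6.908 × 10^-3 = 3.454 × 10^-3 mol
[H2SO4] = 3.454 × 10^-3 mol / 0.01016 L = 0.3399 mol/L

0.3399 mol/L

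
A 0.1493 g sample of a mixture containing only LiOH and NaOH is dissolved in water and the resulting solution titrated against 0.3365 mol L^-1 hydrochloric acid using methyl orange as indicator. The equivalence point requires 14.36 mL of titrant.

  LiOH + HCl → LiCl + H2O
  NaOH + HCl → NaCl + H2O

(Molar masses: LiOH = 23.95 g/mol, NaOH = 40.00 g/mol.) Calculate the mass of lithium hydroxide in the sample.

0.06564 g

n(HCl) = 0.01436 × 0.3365 = 4.832 × 10^-3 mol
Let x = n(LiOH), y = n(NaOH).
Titrant: 1x + 1y = 4.832 × 10^-3;  mass: 23.95x + 40.00y = 0.1493
Solving, x = 2.741 × 10^-3 mol, y = 2.092 × 10^-3 mol
mass of LiOH = 2.741 × 10^-3 × 23.95 = 0.06564 g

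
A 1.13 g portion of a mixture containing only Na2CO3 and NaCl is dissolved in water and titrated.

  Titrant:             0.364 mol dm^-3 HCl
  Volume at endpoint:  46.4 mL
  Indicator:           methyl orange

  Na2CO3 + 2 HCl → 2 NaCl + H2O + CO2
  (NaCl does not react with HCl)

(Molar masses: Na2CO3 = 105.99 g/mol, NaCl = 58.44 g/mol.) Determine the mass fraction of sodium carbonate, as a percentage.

79.2 %

n(HCl) = 0.0464 × 0.364 = 0.0169 mol
Let x = n(Na2CO3), y = n(NaCl).
Titrant: 2x = 0.0169;  mass: 105.99x + 58.44y = 1.13
Solving, x = 8.44 × 10^-3 mol, y = 4.02 × 10^-3 mol
mass of Na2CO3 = 8.44 × 10^-3 × 105.99 = 0.895 g
% Na2CO3 = 0.895 / 1.13 × 100 = 79.2 %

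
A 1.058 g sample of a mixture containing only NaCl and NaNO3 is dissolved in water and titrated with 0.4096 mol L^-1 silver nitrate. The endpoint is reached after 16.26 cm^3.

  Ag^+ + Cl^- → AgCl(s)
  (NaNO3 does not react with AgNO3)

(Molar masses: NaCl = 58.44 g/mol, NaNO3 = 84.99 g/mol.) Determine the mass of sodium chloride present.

n(AgNO3) = 0.01626 × 0.4096 = 6.660 × 10^-3 mol
Let x = n(NaCl), y = n(NaNO3).
Titrant: 1x = 6.660 × 10^-3;  mass: 58.44x + 84.99y = 1.058
Solving, x = 6.660 × 10^-3 mol, y = 7.869 × 10^-3 mol
mass of NaCl = 6.660 × 10^-3 × 58.44 = 0.3892 g

0.3892 g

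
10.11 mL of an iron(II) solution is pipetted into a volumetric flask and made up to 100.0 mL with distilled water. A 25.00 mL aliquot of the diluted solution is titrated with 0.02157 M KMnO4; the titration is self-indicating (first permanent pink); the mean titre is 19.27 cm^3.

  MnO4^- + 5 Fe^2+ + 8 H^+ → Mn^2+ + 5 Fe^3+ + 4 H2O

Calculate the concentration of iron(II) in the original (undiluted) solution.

n(KMnO4) = 0.01927 × 0.02157 = 4.157 × 10^-4 mol
From the 5:1 ratio, n(Fe2+) in the aliquot = 5/1 × 4.157 × 10^-4 = 2.078 × 10^-3 mol
[Fe2+]_dilute = 2.078 × 10^-3 / 0.02500 = 0.08313 mol/L
Dilution factor = 100.0 / 10.11 = 9.891
[Fe2+]_stock = 0.08313 × 9.891 = 0.8223 mol/L

0.8223 M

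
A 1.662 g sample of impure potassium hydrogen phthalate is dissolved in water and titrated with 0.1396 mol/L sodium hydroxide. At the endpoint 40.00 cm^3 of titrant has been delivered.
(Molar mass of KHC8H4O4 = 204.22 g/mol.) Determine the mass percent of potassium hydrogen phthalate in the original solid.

KHC8H4O4 + NaOH → KNaC8H4O4 + H2O
n(NaOH) = 0.04000 L × 0.1396 mol/L = 5.584 × 10^-3 mol
n(KHC8H4O4) = 5.584 × 10^-3 mol (1:1 ratio)
mass of KHC8H4O4 = 5.584 × 10^-3 × 204.22 g/mol = 1.140 g
% KHC8H4O4 = 1.140 / 1.662 × 100 = 68.61 %

68.61 %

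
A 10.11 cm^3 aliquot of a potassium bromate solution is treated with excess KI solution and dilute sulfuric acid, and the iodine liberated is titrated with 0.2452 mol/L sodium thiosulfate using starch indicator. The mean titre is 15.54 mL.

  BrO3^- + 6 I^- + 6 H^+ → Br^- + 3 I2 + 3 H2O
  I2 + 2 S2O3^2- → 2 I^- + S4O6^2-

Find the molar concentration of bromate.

0.06282 mol/L

n(S2O3^2-) = 0.01554 × 0.2452 = 3.810 × 10^-3 mol
n(I2) = n(S2O3^2-)/2 = 1.905 × 10^-3 mol
From the 1:3 ratio, n(BrO3^-) in the aliquot = 1/3 × 1.905 × 10^-3 = 6.351 × 10^-4 mol
[BrO3^-] = 6.351 × 10^-4 / 0.01011 = 0.06282 mol/L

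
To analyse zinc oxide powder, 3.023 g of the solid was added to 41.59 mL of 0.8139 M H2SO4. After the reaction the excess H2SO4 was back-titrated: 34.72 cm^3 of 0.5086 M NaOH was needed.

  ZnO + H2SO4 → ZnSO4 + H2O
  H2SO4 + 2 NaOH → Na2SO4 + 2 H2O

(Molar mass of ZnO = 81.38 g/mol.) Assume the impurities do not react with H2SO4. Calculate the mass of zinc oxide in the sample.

2.036 g

n(H2SO4) added = 0.04159 × 0.8139 = 0.03385 mol
n(NaOH) used in back-titration = 0.03472 × 0.5086 = 0.01766 mol
From the 1:2 ratio, n(H2SO4) left over = 1/2 × 0.01766 = 8.829 × 10^-3 mol
n(H2SO4) consumed by analyte = 0.03385 − 8.829 × 10^-3 = 0.02502 mol
n(ZnO) = 0.02502 mol (1:1 ratio)
mass of ZnO = 0.02502 × 81.38 = 2.036 g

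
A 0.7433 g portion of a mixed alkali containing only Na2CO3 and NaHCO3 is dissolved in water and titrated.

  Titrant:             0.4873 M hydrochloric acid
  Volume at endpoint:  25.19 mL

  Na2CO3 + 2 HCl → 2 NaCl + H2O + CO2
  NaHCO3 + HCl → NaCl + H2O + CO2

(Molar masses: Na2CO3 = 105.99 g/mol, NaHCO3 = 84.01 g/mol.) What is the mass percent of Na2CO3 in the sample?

66.19 %

n(HCl) = 0.02519 × 0.4873 = 0.01228 mol
Let x = n(Na2CO3), y = n(NaHCO3).
Titrant: 2x + 1y = 0.01228;  mass: 105.99x + 84.01y = 0.7433
Solving, x = 4.642 × 10^-3 mol, y = 2.992 × 10^-3 mol
mass of Na2CO3 = 4.642 × 10^-3 × 105.99 = 0.4920 g
% Na2CO3 = 0.4920 / 0.7433 × 100 = 66.19 %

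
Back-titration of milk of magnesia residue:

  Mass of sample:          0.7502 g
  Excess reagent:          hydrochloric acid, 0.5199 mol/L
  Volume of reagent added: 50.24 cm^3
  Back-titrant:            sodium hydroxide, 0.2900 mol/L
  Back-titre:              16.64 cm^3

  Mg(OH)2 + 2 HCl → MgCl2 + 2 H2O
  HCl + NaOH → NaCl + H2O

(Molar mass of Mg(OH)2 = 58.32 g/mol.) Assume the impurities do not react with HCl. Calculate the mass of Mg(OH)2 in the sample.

n(HCl) added = 0.05024 × 0.5199 = 0.02612 mol
n(NaOH) used in back-titration = 0.01664 × 0.2900 = 4.826 × 10^-3 mol
n(HCl) left over = 4.826 × 10^-3 mol (1:1 ratio)
n(HCl) consumed by analyte = 0.02612 − 4.826 × 10^-3 = 0.02129 mol
From the 1:2 ratio, n(Mg(OH)2) = 1/2 × 0.02129 = 0.01065 mol
mass of Mg(OH)2 = 0.01065 × 58.32 = 0.6209 g

0.6209 g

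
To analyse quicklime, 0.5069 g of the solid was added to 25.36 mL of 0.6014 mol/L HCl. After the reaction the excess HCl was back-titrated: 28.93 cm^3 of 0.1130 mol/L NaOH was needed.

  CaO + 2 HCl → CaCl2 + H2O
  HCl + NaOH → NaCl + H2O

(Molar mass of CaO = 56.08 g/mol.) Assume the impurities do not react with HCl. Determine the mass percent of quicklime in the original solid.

n(HCl) added = 0.02536 × 0.6014 = 0.01525 mol
n(NaOH) used in back-titration = 0.02893 × 0.1130 = 3.269 × 10^-3 mol
n(HCl) left over = 3.269 × 10^-3 mol (1:1 ratio)
n(HCl) consumed by analyte = 0.01525 − 3.269 × 10^-3 = 0.01198 mol
From the 1:2 ratio, n(CaO) = 1/2 × 0.01198 = 5.991 × 10^-3 mol
mass of CaO = 5.991 × 10^-3 × 56.08 = 0.3360 g
% CaO = 0.3360 / 0.5069 × 100 = 66.28 %

66.28 %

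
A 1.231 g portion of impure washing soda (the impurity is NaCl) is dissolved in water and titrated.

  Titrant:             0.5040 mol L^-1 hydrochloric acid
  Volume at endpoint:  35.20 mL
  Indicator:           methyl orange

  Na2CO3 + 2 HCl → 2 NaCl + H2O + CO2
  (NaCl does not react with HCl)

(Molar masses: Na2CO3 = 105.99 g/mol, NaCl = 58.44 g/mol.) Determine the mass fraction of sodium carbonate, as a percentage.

76.37 %

n(HCl) = 0.03520 × 0.5040 = 0.01774 mol
Let x = n(Na2CO3), y = n(NaCl).
Titrant: 2x = 0.01774;  mass: 105.99x + 58.44y = 1.231
Solving, x = 8.870 × 10^-3 mol, y = 4.976 × 10^-3 mol
mass of Na2CO3 = 8.870 × 10^-3 × 105.99 = 0.9402 g
% Na2CO3 = 0.9402 / 1.231 × 100 = 76.37 %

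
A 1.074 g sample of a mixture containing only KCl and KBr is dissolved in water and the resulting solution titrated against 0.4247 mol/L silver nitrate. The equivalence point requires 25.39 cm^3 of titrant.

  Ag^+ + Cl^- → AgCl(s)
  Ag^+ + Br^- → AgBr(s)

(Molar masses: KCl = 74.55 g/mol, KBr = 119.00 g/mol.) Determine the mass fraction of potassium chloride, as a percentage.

n(AgNO3) = 0.02539 × 0.4247 = 0.01078 mol
Let x = n(KCl), y = n(KBr).
Titrant: 1x + 1y = 0.01078;  mass: 74.55x + 119.00y = 1.074
Solving, x = 4.706 × 10^-3 mol, y = 6.077 × 10^-3 mol
mass of KCl = 4.706 × 10^-3 × 74.55 = 0.3509 g
% KCl = 0.3509 / 1.074 × 100 = 32.67 %

32.67 %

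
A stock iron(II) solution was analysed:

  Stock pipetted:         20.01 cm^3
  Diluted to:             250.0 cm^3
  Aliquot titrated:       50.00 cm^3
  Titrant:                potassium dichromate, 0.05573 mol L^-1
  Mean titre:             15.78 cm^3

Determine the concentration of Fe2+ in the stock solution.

1.318 mol/L

Cr2O7^2- + 6 Fe^2+ + 14 H^+ → 2 Cr^3+ + 6 Fe^3+ + 7 H2O
n(K2Cr2O7) = 0.01578 × 0.05573 = 8.794 × 10^-4 mol
From the 6:1 ratio, n(Fe2+) in the aliquot = 6/1 × 8.794 × 10^-4 = 5.277 × 10^-3 mol
[Fe2+]_dilute = 5.277 × 10^-3 / 0.05000 = 0.1055 mol/L
Dilution factor = 250.0 / 20.01 = 12.49
[Fe2+]_stock = 0.1055 × 12.49 = 1.318 mol/L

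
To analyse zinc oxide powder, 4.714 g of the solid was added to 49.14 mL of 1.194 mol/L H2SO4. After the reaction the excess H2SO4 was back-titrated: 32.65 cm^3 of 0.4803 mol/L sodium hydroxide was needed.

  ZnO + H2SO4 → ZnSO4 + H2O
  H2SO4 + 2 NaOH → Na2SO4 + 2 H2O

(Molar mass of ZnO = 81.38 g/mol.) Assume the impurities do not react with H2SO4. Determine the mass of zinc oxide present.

4.137 g

n(H2SO4) added = 0.04914 × 1.194 = 0.05867 mol
n(NaOH) used in back-titration = 0.03265 × 0.4803 = 0.01568 mol
From the 1:2 ratio, n(H2SO4) left over = 1/2 × 0.01568 = 7.841 × 10^-3 mol
n(H2SO4) consumed by analyte = 0.05867 − 7.841 × 10^-3 = 0.05083 mol
n(ZnO) = 0.05083 mol (1:1 ratio)
mass of ZnO = 0.05083 × 81.38 = 4.137 g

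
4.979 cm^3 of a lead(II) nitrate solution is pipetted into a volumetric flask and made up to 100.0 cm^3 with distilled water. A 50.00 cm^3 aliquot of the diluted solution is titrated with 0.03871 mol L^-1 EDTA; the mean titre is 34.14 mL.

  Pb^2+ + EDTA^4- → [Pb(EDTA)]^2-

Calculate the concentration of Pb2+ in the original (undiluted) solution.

0.5309 mol/L

n(EDTA) = 0.03414 × 0.03871 = 1.322 × 10^-3 mol
n(Pb2+) in the aliquot = 1.322 × 10^-3 mol (1:1 ratio)
[Pb2+]_dilute = 1.322 × 10^-3 / 0.05000 = 0.02643 mol/L
Dilution factor = 100.0 / 4.979 = 20.08
[Pb2+]_stock = 0.02643 × 20.08 = 0.5309 mol/L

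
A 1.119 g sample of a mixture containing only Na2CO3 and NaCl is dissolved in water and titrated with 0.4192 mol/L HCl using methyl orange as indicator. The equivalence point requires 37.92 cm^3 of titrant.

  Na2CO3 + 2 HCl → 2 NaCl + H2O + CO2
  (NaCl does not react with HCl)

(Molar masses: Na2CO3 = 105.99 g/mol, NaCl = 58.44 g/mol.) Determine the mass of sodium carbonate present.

0.8424 g

n(HCl) = 0.03792 × 0.4192 = 0.01590 mol
Let x = n(Na2CO3), y = n(NaCl).
Titrant: 2x = 0.01590;  mass: 105.99x + 58.44y = 1.119
Solving, x = 7.948 × 10^-3 mol, y = 4.733 × 10^-3 mol
mass of Na2CO3 = 7.948 × 10^-3 × 105.99 = 0.8424 g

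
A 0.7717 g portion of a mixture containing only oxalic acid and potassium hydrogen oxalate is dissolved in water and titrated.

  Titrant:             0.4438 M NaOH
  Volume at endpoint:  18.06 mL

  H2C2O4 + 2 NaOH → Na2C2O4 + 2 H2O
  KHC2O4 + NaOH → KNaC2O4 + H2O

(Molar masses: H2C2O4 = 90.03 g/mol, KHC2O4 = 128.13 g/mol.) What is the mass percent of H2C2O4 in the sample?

17.92 %

n(NaOH) = 0.01806 × 0.4438 = 8.015 × 10^-3 mol
Let x = n(H2C2O4), y = n(KHC2O4).
Titrant: 2x + 1y = 8.015 × 10^-3;  mass: 90.03x + 128.13y = 0.7717
Solving, x = 1.536 × 10^-3 mol, y = 4.944 × 10^-3 mol
mass of H2C2O4 = 1.536 × 10^-3 × 90.03 = 0.1383 g
% H2C2O4 = 0.1383 / 0.7717 × 100 = 17.92 %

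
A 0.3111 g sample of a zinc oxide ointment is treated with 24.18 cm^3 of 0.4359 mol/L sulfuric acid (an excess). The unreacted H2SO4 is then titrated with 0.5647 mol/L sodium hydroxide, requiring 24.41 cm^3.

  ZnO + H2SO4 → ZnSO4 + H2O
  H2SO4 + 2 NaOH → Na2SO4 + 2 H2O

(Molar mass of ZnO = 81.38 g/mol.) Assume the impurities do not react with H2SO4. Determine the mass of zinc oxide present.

0.2969 g

n(H2SO4) added = 0.02418 × 0.4359 = 0.01054 mol
n(NaOH) used in back-titration = 0.02441 × 0.5647 = 0.01378 mol
From the 1:2 ratio, n(H2SO4) left over = 1/2 × 0.01378 = 6.892 × 10^-3 mol
n(H2SO4) consumed by analyte = 0.01054 − 6.892 × 10^-3 = 3.648 × 10^-3 mol
n(ZnO) = 3.648 × 10^-3 mol (1:1 ratio)
mass of ZnO = 3.648 × 10^-3 × 81.38 = 0.2969 g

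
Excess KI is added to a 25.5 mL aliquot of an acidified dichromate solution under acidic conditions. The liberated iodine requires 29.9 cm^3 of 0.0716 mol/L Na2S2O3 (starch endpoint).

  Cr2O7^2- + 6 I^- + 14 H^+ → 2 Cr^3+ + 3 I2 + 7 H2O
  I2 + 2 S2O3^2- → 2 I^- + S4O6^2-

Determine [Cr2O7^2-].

0.0140 mol/L

n(S2O3^2-) = 0.0299 × 0.0716 = 2.14 × 10^-3 mol
n(I2) = n(S2O3^2-)/2 = 1.07 × 10^-3 mol
From the 1:3 ratio, n(Cr2O7^2-) in the aliquot = 1/3 × 1.07 × 10^-3 = 3.57 × 10^-4 mol
[Cr2O7^2-] = 3.57 × 10^-4 / 0.0255 = 0.0140 mol/L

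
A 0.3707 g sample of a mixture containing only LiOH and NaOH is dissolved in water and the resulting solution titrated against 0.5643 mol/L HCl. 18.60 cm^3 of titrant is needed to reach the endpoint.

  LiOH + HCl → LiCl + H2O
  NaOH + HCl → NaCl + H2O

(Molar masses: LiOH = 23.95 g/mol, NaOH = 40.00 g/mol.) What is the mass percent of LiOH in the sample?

n(HCl) = 0.01860 × 0.5643 = 0.01050 mol
Let x = n(LiOH), y = n(NaOH).
Titrant: 1x + 1y = 0.01050;  mass: 23.95x + 40.00y = 0.3707
Solving, x = 3.062 × 10^-3 mol, y = 7.434 × 10^-3 mol
mass of LiOH = 3.062 × 10^-3 × 23.95 = 0.07333 g
% LiOH = 0.07333 / 0.3707 × 100 = 19.78 %

19.78 %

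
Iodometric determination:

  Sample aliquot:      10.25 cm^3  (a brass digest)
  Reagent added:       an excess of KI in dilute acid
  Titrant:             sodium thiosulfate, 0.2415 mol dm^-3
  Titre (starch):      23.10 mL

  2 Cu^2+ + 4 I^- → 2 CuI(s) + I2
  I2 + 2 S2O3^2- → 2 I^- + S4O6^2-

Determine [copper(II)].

n(S2O3^2-) = 0.02310 × 0.2415 = 5.579 × 10^-3 mol
n(I2) = n(S2O3^2-)/2 = 2.789 × 10^-3 mol
From the 2:1 ratio, n(Cu2+) in the aliquot = 2/1 × 2.789 × 10^-3 = 5.579 × 10^-3 mol
[Cu2+] = 5.579 × 10^-3 / 0.01025 = 0.5443 mol/L

0.5443 mol/L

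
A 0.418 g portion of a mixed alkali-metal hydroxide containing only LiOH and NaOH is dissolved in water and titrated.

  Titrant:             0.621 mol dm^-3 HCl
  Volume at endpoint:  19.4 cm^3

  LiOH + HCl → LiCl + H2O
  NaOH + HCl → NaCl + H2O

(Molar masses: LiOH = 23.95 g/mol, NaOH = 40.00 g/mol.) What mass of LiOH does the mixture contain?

0.0953 g

n(HCl) = 0.0194 × 0.621 = 0.0120 mol
Let x = n(LiOH), y = n(NaOH).
Titrant: 1x + 1y = 0.0120;  mass: 23.95x + 40.00y = 0.418
Solving, x = 3.98 × 10^-3 mol, y = 8.07 × 10^-3 mol
mass of LiOH = 3.98 × 10^-3 × 23.95 = 0.0953 g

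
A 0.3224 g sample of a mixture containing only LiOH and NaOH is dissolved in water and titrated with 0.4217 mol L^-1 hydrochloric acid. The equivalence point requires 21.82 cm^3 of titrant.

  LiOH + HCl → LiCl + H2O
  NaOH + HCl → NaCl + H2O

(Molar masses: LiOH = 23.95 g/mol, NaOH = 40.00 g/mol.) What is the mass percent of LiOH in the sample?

21.13 %

n(HCl) = 0.02182 × 0.4217 = 9.201 × 10^-3 mol
Let x = n(LiOH), y = n(NaOH).
Titrant: 1x + 1y = 9.201 × 10^-3;  mass: 23.95x + 40.00y = 0.3224
Solving, x = 2.845 × 10^-3 mol, y = 6.357 × 10^-3 mol
mass of LiOH = 2.845 × 10^-3 × 23.95 = 0.06813 g
% LiOH = 0.06813 / 0.3224 × 100 = 21.13 %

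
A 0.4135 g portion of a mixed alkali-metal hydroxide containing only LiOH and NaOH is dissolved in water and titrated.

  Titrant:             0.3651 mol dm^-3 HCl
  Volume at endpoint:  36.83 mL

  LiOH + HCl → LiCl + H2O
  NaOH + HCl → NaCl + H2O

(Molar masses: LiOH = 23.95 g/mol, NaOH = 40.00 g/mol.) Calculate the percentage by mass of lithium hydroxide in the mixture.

44.88 %

n(HCl) = 0.03683 × 0.3651 = 0.01345 mol
Let x = n(LiOH), y = n(NaOH).
Titrant: 1x + 1y = 0.01345;  mass: 23.95x + 40.00y = 0.4135
Solving, x = 7.749 × 10^-3 mol, y = 5.698 × 10^-3 mol
mass of LiOH = 7.749 × 10^-3 × 23.95 = 0.1856 g
% LiOH = 0.1856 / 0.4135 × 100 = 44.88 %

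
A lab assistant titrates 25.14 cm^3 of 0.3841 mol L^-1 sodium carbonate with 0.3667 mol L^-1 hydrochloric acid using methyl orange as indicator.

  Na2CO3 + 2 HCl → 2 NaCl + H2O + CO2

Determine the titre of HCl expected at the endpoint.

n(Na2CO3) = 0.02514 L × 0.3841 mol/L = 9.656 × 10^-3 mol
From the 2:1 stoichiometry, n(HCl) = 2/1 × 9.656 × 10^-3 = 0.01931 mol
V(HCl) = 0.01931 mol / 0.3667 mol/L = 0.05267 L = 52.67 mL

52.67 mL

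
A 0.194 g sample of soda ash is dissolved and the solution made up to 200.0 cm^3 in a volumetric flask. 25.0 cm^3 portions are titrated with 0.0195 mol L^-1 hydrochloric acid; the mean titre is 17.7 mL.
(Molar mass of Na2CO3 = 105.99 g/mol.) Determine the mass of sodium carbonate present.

0.146 g

Na2CO3 + 2 HCl → 2 NaCl + H2O + CO2
n(HCl) per titration = 0.0177 × 0.0195 = 3.45 × 10^-4 mol
From the 1:2 ratio, n(Na2CO3) in each aliquot = 1/2 × 3.45 × 10^-4 = 1.73 × 10^-4 mol
n(Na2CO3) in the whole flask = 1.73 × 10^-4 × 200.0/25.0 = 1.38 × 10^-3 mol
mass of Na2CO3 = 1.38 × 10^-3 × 105.99 = 0.146 g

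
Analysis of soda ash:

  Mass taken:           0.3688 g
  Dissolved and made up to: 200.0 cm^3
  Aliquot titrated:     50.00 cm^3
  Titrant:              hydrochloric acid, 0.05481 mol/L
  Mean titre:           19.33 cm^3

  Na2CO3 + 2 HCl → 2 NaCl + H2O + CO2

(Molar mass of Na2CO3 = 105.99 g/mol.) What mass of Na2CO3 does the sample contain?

n(HCl) per titration = 0.01933 × 0.05481 = 1.059 × 10^-3 mol
From the 1:2 ratio, n(Na2CO3) in each aliquot = 1/2 × 1.059 × 10^-3 = 5.297 × 10^-4 mol
n(Na2CO3) in the whole flask = 5.297 × 10^-4 × 200.0/50.00 = 2.119 × 10^-3 mol
mass of Na2CO3 = 2.119 × 10^-3 × 105.99 = 0.2246 g

0.2246 g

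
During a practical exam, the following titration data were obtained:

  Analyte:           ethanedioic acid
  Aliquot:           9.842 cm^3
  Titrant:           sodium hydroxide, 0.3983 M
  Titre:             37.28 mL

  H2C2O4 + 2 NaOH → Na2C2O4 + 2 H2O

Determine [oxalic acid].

0.7543 M

n(NaOH) = 0.03728 L × 0.3983 mol/L = 0.01485 mol
From the 1:2 mole ratio, n(H2C2O4) = 1/2 × 0.01485 = 7.424 × 10^-3 mol
[H2C2O4] = 7.424 × 10^-3 mol / 0.009842 L = 0.7543 mol/L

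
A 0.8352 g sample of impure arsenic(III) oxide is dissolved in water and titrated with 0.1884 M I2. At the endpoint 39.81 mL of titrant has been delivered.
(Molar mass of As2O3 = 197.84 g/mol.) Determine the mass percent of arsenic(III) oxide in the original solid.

As2O3 + 2 I2 + 2 H2O → As2O5 + 4 HI
n(I2) = 0.03981 L × 0.1884 mol/L = 7.500 × 10^-3 mol
From the 1:2 ratio, n(As2O3) = 1/2 × 7.500 × 10^-3 = 3.750 × 10^-3 mol
mass of As2O3 = 3.750 × 10^-3 × 197.84 g/mol = 0.7419 g
% As2O3 = 0.7419 / 0.8352 × 100 = 88.83 %

88.83 %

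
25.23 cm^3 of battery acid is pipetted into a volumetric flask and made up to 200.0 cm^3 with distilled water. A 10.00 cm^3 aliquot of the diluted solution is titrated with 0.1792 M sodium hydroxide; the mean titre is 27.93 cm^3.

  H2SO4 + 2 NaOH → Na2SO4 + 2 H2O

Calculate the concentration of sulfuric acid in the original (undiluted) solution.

n(NaOH) = 0.02793 × 0.1792 = 5.005 × 10^-3 mol
From the 1:2 ratio, n(H2SO4) in the aliquot = 1/2 × 5.005 × 10^-3 = 2.503 × 10^-3 mol
[H2SO4]_dilute = 2.503 × 10^-3 / 0.01000 = 0.2503 mol/L
Dilution factor = 200.0 / 25.23 = 7.927
[H2SO4]_stock = 0.2503 × 7.927 = 1.984 mol/L

1.984 M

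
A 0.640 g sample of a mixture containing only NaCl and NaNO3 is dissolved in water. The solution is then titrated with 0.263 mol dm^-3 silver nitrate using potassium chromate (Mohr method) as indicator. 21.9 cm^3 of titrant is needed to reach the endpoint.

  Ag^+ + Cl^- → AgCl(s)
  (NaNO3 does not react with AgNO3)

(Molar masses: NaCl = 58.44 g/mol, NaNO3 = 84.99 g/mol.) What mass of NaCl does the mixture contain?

0.337 g

n(AgNO3) = 0.0219 × 0.263 = 5.76 × 10^-3 mol
Let x = n(NaCl), y = n(NaNO3).
Titrant: 1x = 5.76 × 10^-3;  mass: 58.44x + 84.99y = 0.640
Solving, x = 5.76 × 10^-3 mol, y = 3.57 × 10^-3 mol
mass of NaCl = 5.76 × 10^-3 × 58.44 = 0.337 g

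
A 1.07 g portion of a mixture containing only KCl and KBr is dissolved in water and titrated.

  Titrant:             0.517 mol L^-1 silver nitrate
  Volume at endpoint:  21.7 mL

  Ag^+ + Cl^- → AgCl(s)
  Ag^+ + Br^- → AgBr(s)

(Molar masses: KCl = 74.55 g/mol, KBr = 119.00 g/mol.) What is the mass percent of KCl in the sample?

n(AgNO3) = 0.0217 × 0.517 = 0.0112 mol
Let x = n(KCl), y = n(KBr).
Titrant: 1x + 1y = 0.0112;  mass: 74.55x + 119.00y = 1.07
Solving, x = 5.96 × 10^-3 mol, y = 5.26 × 10^-3 mol
mass of KCl = 5.96 × 10^-3 × 74.55 = 0.445 g
% KCl = 0.445 / 1.07 × 100 = 41.5 %

41.5 %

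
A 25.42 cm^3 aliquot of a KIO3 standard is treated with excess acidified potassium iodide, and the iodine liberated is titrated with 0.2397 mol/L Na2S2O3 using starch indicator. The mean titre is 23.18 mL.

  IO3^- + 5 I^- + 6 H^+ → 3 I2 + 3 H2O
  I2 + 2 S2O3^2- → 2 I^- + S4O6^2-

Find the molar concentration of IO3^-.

n(S2O3^2-) = 0.02318 × 0.2397 = 5.556 × 10^-3 mol
n(I2) = n(S2O3^2-)/2 = 2.778 × 10^-3 mol
From the 1:3 ratio, n(IO3^-) in the aliquot = 1/3 × 2.778 × 10^-3 = 9.260 × 10^-4 mol
[IO3^-] = 9.260 × 10^-4 / 0.02542 = 0.03643 mol/L

0.03643 mol/L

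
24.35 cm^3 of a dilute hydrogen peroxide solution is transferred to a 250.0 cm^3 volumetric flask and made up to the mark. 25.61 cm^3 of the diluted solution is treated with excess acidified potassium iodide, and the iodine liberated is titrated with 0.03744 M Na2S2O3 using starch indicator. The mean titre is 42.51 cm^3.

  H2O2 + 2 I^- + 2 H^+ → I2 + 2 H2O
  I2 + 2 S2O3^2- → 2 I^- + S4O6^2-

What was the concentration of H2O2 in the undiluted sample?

0.3190 M

n(S2O3^2-) = 0.04251 × 0.03744 = 1.592 × 10^-3 mol
n(I2) = n(S2O3^2-)/2 = 7.958 × 10^-4 mol
n(H2O2) in the aliquot = 7.958 × 10^-4 mol (1:1 ratio)
[H2O2]_dilute = 7.958 × 10^-4 / 0.02561 = 0.03107 mol/L
[H2O2]_original = 0.03107 × 250.0/24.35 = 0.3190 mol/L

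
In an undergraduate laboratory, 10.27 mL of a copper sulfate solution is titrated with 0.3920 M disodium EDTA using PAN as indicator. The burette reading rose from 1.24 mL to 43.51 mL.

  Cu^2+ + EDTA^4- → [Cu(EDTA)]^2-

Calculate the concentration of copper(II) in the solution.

n(EDTA) = 0.04227 L × 0.3920 mol/L = 0.01657 mol
n(Cu2+) = 0.01657 mol (1:1 mole ratio)
[Cu2+] = 0.01657 mol / 0.01027 L = 1.613 mol/L

1.613 M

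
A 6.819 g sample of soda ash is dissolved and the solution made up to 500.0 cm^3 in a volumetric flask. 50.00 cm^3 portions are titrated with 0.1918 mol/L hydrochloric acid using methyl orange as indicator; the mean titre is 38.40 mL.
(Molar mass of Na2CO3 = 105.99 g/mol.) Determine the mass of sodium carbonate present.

Na2CO3 + 2 HCl → 2 NaCl + H2O + CO2
n(HCl) per titration = 0.03840 × 0.1918 = 7.365 × 10^-3 mol
From the 1:2 ratio, n(Na2CO3) in each aliquot = 1/2 × 7.365 × 10^-3 = 3.683 × 10^-3 mol
n(Na2CO3) in the whole flask = 3.683 × 10^-3 × 500.0/50.00 = 0.03683 mol
mass of Na2CO3 = 0.03683 × 105.99 = 3.903 g

3.903 g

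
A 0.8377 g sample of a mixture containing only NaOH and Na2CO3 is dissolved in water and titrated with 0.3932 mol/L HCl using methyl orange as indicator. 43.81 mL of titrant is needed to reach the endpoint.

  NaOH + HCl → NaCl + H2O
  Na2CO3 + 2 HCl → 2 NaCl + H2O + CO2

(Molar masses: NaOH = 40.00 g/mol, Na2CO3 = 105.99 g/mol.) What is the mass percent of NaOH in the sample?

27.63 %

n(HCl) = 0.04381 × 0.3932 = 0.01723 mol
Let x = n(NaOH), y = n(Na2CO3).
Titrant: 1x + 2y = 0.01723;  mass: 40.00x + 105.99y = 0.8377
Solving, x = 5.787 × 10^-3 mol, y = 5.720 × 10^-3 mol
mass of NaOH = 5.787 × 10^-3 × 40.00 = 0.2315 g
% NaOH = 0.2315 / 0.8377 × 100 = 27.63 %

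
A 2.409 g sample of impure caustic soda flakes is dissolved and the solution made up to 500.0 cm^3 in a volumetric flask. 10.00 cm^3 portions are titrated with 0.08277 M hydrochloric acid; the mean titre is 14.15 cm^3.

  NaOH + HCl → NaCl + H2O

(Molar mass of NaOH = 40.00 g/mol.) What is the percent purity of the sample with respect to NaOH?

n(HCl) per titration = 0.01415 × 0.08277 = 1.171 × 10^-3 mol
n(NaOH) in each aliquot = 1.171 × 10^-3 mol (1:1 ratio)
n(NaOH) in the whole flask = 1.171 × 10^-3 × 500.0/10.00 = 0.05856 mol
mass of NaOH = 0.05856 × 40.00 = 2.342 g
% NaOH = 2.342 / 2.409 × 100 = 97.23 %

97.23 %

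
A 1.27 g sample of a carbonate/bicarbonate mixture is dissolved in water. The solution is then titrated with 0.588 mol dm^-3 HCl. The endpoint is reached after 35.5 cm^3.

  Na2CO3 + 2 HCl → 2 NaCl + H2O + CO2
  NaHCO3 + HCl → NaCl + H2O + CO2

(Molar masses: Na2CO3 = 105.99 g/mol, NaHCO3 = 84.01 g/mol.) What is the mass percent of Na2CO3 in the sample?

n(HCl) = 0.0355 × 0.588 = 0.0209 mol
Let x = n(Na2CO3), y = n(NaHCO3).
Titrant: 2x + 1y = 0.0209;  mass: 105.99x + 84.01y = 1.27
Solving, x = 7.80 × 10^-3 mol, y = 5.28 × 10^-3 mol
mass of Na2CO3 = 7.80 × 10^-3 × 105.99 = 0.826 g
% Na2CO3 = 0.826 / 1.27 × 100 = 65.1 %

65.1 %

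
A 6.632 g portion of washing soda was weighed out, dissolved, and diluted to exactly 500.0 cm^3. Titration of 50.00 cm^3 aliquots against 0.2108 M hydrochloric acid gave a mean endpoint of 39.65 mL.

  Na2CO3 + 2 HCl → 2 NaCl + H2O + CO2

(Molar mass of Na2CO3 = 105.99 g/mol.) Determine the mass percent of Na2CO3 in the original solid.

66.79 %

n(HCl) per titration = 0.03965 × 0.2108 = 8.358 × 10^-3 mol
From the 1:2 ratio, n(Na2CO3) in each aliquot = 1/2 × 8.358 × 10^-3 = 4.179 × 10^-3 mol
n(Na2CO3) in the whole flask = 4.179 × 10^-3 × 500.0/50.00 = 0.04179 mol
mass of Na2CO3 = 0.04179 × 105.99 = 4.429 g
% Na2CO3 = 4.429 / 6.632 × 100 = 66.79 %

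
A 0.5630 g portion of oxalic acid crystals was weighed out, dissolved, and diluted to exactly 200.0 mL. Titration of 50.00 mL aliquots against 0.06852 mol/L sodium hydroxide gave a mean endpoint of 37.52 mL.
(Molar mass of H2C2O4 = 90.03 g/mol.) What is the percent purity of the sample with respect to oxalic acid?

82.22 %

H2C2O4 + 2 NaOH → Na2C2O4 + 2 H2O
n(NaOH) per titration = 0.03752 × 0.06852 = 2.571 × 10^-3 mol
From the 1:2 ratio, n(H2C2O4) in each aliquot = 1/2 × 2.571 × 10^-3 = 1.285 × 10^-3 mol
n(H2C2O4) in the whole flask = 1.285 × 10^-3 × 200.0/50.00 = 5.142 × 10^-3 mol
mass of H2C2O4 = 5.142 × 10^-3 × 90.03 = 0.4629 g
% H2C2O4 = 0.4629 / 0.5630 × 100 = 82.22 %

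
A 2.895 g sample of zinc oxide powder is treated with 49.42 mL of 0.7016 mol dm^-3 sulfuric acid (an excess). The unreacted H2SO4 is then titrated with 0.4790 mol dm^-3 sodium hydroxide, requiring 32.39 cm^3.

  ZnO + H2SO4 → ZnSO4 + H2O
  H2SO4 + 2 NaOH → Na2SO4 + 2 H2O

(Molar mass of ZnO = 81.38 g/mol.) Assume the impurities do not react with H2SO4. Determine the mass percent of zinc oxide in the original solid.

n(H2SO4) added = 0.04942 × 0.7016 = 0.03467 mol
n(NaOH) used in back-titration = 0.03239 × 0.4790 = 0.01551 mol
From the 1:2 ratio, n(H2SO4) left over = 1/2 × 0.01551 = 7.757 × 10^-3 mol
n(H2SO4) consumed by analyte = 0.03467 − 7.757 × 10^-3 = 0.02692 mol
n(ZnO) = 0.02692 mol (1:1 ratio)
mass of ZnO = 0.02692 × 81.38 = 2.190 g
% ZnO = 2.190 / 2.895 × 100 = 75.66 %

75.66 %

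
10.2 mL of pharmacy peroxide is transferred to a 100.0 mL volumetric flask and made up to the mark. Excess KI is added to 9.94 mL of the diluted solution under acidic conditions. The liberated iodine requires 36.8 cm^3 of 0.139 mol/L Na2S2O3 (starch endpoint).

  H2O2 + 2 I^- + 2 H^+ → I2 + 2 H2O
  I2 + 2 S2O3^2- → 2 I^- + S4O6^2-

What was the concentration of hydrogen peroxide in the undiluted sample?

2.52 mol/L

n(S2O3^2-) = 0.0368 × 0.139 = 5.12 × 10^-3 mol
n(I2) = n(S2O3^2-)/2 = 2.56 × 10^-3 mol
n(H2O2) in the aliquot = 2.56 × 10^-3 mol (1:1 ratio)
[H2O2]_dilute = 2.56 × 10^-3 / 0.00994 = 0.257 mol/L
[H2O2]_original = 0.257 × 100.0/10.2 = 2.52 mol/L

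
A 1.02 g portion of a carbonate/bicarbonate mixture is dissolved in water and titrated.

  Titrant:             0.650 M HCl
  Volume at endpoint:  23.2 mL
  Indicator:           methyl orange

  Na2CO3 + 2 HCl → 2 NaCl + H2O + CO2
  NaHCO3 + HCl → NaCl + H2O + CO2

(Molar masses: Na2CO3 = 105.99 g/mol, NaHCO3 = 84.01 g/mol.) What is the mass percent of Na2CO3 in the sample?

41.4 %

n(HCl) = 0.0232 × 0.650 = 0.0151 mol
Let x = n(Na2CO3), y = n(NaHCO3).
Titrant: 2x + 1y = 0.0151;  mass: 105.99x + 84.01y = 1.02
Solving, x = 3.98 × 10^-3 mol, y = 7.12 × 10^-3 mol
mass of Na2CO3 = 3.98 × 10^-3 × 105.99 = 0.422 g
% Na2CO3 = 0.422 / 1.02 × 100 = 41.4 %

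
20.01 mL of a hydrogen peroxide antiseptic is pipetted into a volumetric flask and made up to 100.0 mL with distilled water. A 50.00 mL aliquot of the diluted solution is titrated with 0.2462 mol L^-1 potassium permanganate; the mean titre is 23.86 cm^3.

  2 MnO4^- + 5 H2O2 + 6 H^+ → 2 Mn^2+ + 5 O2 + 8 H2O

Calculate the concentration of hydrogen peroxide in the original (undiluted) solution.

n(KMnO4) = 0.02386 × 0.2462 = 5.874 × 10^-3 mol
From the 5:2 ratio, n(H2O2) in the aliquot = 5/2 × 5.874 × 10^-3 = 0.01469 mol
[H2O2]_dilute = 0.01469 / 0.05000 = 0.2937 mol/L
Dilution factor = 100.0 / 20.01 = 4.998
[H2O2]_stock = 0.2937 × 4.998 = 1.468 mol/L

1.468 mol/L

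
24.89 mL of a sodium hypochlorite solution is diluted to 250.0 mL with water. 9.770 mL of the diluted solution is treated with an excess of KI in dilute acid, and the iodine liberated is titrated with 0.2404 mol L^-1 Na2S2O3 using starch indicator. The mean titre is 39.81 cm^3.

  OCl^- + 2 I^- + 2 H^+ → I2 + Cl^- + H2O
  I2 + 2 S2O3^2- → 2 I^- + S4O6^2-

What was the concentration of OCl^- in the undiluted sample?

4.919 mol/L

n(S2O3^2-) = 0.03981 × 0.2404 = 9.570 × 10^-3 mol
n(I2) = n(S2O3^2-)/2 = 4.785 × 10^-3 mol
n(OCl^-) in the aliquot = 4.785 × 10^-3 mol (1:1 ratio)
[OCl^-]_dilute = 4.785 × 10^-3 / 0.009770 = 0.4898 mol/L
[OCl^-]_original = 0.4898 × 250.0/24.89 = 4.919 mol/L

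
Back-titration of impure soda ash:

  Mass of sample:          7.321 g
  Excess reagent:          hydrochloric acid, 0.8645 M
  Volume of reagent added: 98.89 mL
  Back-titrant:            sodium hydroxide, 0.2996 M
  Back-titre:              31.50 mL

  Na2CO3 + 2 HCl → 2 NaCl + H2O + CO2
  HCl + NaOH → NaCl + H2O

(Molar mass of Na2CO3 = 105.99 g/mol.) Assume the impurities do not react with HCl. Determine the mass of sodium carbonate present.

4.030 g

n(HCl) added = 0.09889 × 0.8645 = 0.08549 mol
n(NaOH) used in back-titration = 0.03150 × 0.2996 = 9.437 × 10^-3 mol
n(HCl) left over = 9.437 × 10^-3 mol (1:1 ratio)
n(HCl) consumed by analyte = 0.08549 − 9.437 × 10^-3 = 0.07605 mol
From the 1:2 ratio, n(Na2CO3) = 1/2 × 0.07605 = 0.03803 mol
mass of Na2CO3 = 0.03803 × 105.99 = 4.030 g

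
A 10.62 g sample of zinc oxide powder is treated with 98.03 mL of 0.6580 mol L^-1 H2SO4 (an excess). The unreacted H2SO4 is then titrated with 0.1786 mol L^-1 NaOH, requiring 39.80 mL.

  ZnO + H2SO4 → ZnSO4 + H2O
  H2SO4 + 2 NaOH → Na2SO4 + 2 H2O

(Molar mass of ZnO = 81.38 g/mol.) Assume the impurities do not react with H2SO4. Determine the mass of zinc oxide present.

4.960 g

n(H2SO4) added = 0.09803 × 0.6580 = 0.06450 mol
n(NaOH) used in back-titration = 0.03980 × 0.1786 = 7.108 × 10^-3 mol
From the 1:2 ratio, n(H2SO4) left over = 1/2 × 7.108 × 10^-3 = 3.554 × 10^-3 mol
n(H2SO4) consumed by analyte = 0.06450 − 3.554 × 10^-3 = 0.06095 mol
n(ZnO) = 0.06095 mol (1:1 ratio)
mass of ZnO = 0.06095 × 81.38 = 4.960 g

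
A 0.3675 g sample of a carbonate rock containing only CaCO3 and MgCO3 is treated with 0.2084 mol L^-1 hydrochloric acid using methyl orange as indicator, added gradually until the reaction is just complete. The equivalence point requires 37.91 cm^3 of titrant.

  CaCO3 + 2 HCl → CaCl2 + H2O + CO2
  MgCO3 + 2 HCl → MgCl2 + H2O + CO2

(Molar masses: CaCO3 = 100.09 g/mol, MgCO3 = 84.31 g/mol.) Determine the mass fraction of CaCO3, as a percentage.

n(HCl) = 0.03791 × 0.2084 = 7.900 × 10^-3 mol
Let x = n(CaCO3), y = n(MgCO3).
Titrant: 2x + 2y = 7.900 × 10^-3;  mass: 100.09x + 84.31y = 0.3675
Solving, x = 2.184 × 10^-3 mol, y = 1.767 × 10^-3 mol
mass of CaCO3 = 2.184 × 10^-3 × 100.09 = 0.2186 g
% CaCO3 = 0.2186 / 0.3675 × 100 = 59.47 %

59.47 %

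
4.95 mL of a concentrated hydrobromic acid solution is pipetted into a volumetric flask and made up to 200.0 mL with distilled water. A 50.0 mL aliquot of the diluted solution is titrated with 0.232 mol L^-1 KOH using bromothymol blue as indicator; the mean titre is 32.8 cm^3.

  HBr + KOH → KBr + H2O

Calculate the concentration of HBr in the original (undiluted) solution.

6.15 mol/L

n(KOH) = 0.0328 × 0.232 = 7.61 × 10^-3 mol
n(HBr) in the aliquot = 7.61 × 10^-3 mol (1:1 ratio)
[HBr]_dilute = 7.61 × 10^-3 / 0.0500 = 0.152 mol/L
Dilution factor = 200.0 / 4.95 = 40.40
[HBr]_stock = 0.152 × 40.40 = 6.15 mol/L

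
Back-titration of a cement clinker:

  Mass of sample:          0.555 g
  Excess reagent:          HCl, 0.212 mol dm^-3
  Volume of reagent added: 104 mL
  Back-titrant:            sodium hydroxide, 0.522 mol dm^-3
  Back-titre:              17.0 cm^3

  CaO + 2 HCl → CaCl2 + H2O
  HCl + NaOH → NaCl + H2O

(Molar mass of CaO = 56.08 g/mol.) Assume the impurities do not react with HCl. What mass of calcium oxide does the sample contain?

n(HCl) added = 0.104 × 0.212 = 0.0220 mol
n(NaOH) used in back-titration = 0.0170 × 0.522 = 8.87 × 10^-3 mol
n(HCl) left over = 8.87 × 10^-3 mol (1:1 ratio)
n(HCl) consumed by analyte = 0.0220 − 8.87 × 10^-3 = 0.0132 mol
From the 1:2 ratio, n(CaO) = 1/2 × 0.0132 = 6.59 × 10^-3 mol
mass of CaO = 6.59 × 10^-3 × 56.08 = 0.369 g

0.369 g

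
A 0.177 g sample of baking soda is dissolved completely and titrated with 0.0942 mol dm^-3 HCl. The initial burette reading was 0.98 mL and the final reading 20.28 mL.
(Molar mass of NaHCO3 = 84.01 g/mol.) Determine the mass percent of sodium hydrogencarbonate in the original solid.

86.3 %

NaHCO3 + HCl → NaCl + H2O + CO2
n(HCl) = 0.0193 L × 0.0942 mol/L = 1.82 × 10^-3 mol
n(NaHCO3) = 1.82 × 10^-3 mol (1:1 ratio)
mass of NaHCO3 = 1.82 × 10^-3 × 84.01 g/mol = 0.153 g
% NaHCO3 = 0.153 / 0.177 × 100 = 86.3 %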